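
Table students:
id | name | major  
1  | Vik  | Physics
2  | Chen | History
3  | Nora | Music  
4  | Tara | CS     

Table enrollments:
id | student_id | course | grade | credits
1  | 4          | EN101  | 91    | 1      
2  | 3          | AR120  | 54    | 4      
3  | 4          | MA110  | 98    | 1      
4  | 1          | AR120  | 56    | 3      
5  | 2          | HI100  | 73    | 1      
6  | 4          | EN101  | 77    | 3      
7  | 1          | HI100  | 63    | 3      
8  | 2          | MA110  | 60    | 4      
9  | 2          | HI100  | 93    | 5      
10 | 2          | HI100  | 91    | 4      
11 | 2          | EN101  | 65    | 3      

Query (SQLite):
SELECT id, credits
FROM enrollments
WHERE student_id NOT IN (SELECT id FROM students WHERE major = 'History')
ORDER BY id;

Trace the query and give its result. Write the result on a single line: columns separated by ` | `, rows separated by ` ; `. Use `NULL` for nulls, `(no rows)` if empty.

Inner query: students.id where major = 'History'.
Outer: keep enrollments rows whose student_id is not in that set.
Inner query → {2}

1 | 1 ; 2 | 4 ; 3 | 1 ; 4 | 3 ; 6 | 3 ; 7 | 3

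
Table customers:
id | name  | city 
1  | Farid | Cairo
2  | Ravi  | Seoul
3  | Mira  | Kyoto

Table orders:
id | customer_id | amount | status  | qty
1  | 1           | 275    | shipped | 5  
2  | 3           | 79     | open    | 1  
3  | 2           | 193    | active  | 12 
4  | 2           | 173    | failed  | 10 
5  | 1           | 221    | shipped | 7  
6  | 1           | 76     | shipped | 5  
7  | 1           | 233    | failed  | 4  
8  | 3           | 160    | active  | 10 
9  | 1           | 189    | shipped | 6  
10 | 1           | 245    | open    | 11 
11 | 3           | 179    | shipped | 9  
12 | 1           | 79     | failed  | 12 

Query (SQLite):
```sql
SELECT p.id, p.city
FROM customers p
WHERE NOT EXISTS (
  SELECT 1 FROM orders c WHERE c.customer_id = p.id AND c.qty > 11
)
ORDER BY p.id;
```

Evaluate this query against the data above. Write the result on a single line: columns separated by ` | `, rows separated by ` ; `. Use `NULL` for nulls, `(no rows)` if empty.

3 | Kyoto

For each customers row, check whether any orders with matching customer_id has qty > 11.
Keep rows where that is false.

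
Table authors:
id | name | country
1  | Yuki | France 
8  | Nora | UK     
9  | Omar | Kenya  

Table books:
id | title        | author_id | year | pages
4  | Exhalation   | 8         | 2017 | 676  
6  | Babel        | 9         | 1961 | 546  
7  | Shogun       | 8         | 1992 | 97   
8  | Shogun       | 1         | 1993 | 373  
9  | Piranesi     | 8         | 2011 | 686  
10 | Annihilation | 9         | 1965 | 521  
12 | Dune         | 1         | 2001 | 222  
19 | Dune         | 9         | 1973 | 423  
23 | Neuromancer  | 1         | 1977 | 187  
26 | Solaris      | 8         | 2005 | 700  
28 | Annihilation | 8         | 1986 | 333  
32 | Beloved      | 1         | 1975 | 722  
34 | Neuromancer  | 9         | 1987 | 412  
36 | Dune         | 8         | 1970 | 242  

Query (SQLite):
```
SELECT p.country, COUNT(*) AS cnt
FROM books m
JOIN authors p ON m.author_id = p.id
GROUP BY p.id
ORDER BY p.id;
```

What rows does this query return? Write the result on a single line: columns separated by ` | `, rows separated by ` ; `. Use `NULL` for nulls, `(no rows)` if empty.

Join each books row to its authors via author_id.
Group joined rows by authors.id; compute COUNT(*) per group.
  1: ids {8, 12, 23, 32} → COUNT(*)=4
  8: ids {4, 7, 9, 26, 28, 36} → COUNT(*)=6
  9: ids {6, 10, 19, 34} → COUNT(*)=4

France | 4 ; UK | 6 ; Kenya | 4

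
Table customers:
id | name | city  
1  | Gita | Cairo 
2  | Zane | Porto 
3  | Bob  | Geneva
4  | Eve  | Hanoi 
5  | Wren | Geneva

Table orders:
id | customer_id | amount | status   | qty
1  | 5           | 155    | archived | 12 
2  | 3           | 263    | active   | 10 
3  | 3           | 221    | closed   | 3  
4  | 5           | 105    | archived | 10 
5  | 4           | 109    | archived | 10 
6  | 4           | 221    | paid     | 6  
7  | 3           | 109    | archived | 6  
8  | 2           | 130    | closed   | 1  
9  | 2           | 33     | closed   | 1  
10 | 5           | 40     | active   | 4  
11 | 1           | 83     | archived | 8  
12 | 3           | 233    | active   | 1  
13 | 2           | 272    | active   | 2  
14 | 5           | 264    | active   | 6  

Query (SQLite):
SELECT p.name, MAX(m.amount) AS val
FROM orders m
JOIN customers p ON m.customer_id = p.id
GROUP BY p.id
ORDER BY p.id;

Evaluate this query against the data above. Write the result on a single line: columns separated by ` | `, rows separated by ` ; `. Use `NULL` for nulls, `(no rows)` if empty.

Join each orders row to its customers via customer_id.
Group joined rows by customers.id; compute MAX(m.amount) per group.
  1: ids {11} → MAX(m.amount)=83
  2: ids {8, 9, 13} → MAX(m.amount)=272
  3: ids {2, 3, 7, 12} → MAX(m.amount)=263
  4: ids {5, 6} → MAX(m.amount)=221
  5: ids {1, 4, 10, 14} → MAX(m.amount)=264

Gita | 83 ; Zane | 272 ; Bob | 263 ; Eve | 221 ; Wren | 264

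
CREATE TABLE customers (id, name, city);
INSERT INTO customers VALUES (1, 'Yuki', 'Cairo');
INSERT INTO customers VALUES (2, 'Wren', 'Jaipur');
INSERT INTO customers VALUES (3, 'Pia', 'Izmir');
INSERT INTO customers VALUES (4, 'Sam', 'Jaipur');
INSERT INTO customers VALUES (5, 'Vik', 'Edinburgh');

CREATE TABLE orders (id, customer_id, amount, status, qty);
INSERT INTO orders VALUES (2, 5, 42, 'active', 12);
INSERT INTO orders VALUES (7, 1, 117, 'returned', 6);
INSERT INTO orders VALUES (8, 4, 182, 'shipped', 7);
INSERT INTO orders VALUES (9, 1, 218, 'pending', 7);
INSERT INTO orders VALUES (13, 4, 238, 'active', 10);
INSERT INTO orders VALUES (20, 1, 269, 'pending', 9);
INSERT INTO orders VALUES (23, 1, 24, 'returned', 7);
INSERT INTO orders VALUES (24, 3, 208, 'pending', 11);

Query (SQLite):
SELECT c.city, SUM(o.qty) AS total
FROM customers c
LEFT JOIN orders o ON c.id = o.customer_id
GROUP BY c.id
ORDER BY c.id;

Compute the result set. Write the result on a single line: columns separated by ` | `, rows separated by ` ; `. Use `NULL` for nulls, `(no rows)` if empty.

Cairo | 29 ; Jaipur | NULL ; Izmir | 11 ; Jaipur | 17 ; Edinburgh | 12

LEFT JOIN keeps every customers row; unmatched ones get NULL for orders columns.
Group by customers.id and compute SUM(o.qty). SUM over an all-NULL group is NULL.
  1: ids {7, 9, 20, 23} → SUM(o.qty)=29
  2: ids {—} → SUM(o.qty)=NULL
  3: ids {24} → SUM(o.qty)=11
  4: ids {8, 13} → SUM(o.qty)=17
  5: ids {2} → SUM(o.qty)=12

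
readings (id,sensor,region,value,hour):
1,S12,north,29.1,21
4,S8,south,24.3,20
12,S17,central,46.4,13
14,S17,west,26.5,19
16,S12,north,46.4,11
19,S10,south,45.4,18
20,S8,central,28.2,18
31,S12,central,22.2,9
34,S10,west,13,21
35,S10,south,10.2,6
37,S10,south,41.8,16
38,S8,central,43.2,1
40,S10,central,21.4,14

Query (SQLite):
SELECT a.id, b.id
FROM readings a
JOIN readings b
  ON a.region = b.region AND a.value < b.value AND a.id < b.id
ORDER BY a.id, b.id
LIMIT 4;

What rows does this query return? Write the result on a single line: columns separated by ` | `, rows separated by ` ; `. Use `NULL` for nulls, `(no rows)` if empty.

Pairs (a,b) with same region, a.value < b.value, a.id < b.id.
region groups: central:{12,20,31,38,40} north:{1,16} south:{4,19,35,37} west:{14,34}
Ordered by (a.id, b.id); first 4.

1 | 16 ; 4 | 19 ; 4 | 37 ; 20 | 38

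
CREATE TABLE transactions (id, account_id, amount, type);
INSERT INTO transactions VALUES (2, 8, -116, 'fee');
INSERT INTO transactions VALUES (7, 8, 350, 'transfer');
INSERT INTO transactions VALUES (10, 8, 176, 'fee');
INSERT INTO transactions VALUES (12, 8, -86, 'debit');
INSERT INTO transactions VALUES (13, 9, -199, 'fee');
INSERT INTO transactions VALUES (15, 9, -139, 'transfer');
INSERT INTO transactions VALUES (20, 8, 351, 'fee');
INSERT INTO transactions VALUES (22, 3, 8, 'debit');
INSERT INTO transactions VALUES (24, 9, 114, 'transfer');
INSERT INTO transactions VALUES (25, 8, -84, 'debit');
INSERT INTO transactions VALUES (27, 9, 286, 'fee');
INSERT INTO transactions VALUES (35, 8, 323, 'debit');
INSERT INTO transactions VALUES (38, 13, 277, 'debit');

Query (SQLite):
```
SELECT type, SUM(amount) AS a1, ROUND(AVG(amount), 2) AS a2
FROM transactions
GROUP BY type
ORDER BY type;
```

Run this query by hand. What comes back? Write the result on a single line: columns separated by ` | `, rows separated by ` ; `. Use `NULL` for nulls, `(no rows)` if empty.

debit | 438 | 87.6 ; fee | 498 | 99.6 ; transfer | 325 | 108.33

Group transactions by type.
Per group compute: SUM(amount), ROUND(AVG(amount), 2).
  debit: ids {12, 22, 25, 35, 38} → SUM(amount)=438, ROUND(AVG(amount), 2)=87.6
  fee: ids {2, 10, 13, 20, 27} → SUM(amount)=498, ROUND(AVG(amount), 2)=99.6
  transfer: ids {7, 15, 24} → SUM(amount)=325, ROUND(AVG(amount), 2)=108.33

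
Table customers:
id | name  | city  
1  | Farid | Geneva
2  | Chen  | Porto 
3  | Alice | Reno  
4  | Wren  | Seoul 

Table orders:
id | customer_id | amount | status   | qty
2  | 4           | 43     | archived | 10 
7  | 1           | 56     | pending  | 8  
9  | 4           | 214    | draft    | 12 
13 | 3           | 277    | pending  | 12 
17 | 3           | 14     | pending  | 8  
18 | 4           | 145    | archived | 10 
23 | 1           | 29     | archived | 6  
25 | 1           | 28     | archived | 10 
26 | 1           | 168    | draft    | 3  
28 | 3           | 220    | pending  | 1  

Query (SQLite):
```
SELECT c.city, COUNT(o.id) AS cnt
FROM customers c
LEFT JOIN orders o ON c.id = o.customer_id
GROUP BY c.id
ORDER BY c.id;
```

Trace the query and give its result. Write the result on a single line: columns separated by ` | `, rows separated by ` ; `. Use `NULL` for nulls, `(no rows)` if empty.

Geneva | 4 ; Porto | 0 ; Reno | 3 ; Seoul | 3

LEFT JOIN keeps every customers row; unmatched ones get NULL for orders columns.
Group by customers.id and compute COUNT(o.id). COUNT(col) of an all-NULL group is 0.
  1: ids {7, 23, 25, 26} → COUNT(o.id)=4
  2: ids {—} → COUNT(o.id)=0
  3: ids {13, 17, 28} → COUNT(o.id)=3
  4: ids {2, 9, 18} → COUNT(o.id)=3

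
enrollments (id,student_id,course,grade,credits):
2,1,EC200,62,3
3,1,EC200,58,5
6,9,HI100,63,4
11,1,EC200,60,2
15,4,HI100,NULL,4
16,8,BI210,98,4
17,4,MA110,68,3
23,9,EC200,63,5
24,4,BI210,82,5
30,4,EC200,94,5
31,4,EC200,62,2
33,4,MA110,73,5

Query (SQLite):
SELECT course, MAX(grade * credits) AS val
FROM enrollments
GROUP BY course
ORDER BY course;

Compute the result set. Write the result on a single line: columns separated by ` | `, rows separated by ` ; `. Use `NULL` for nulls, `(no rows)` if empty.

For each row compute grade * credits.
Group by course; take MAX of the expression per group.
  BI210: ids {16, 24} → MAX(grade * credits)=410
  EC200: ids {2, 3, 11, 23, 30, 31} → MAX(grade * credits)=470
  HI100: ids {6, 15} → MAX(grade * credits)=252
  MA110: ids {17, 33} → MAX(grade * credits)=365

BI210 | 410 ; EC200 | 470 ; HI100 | 252 ; MA110 | 365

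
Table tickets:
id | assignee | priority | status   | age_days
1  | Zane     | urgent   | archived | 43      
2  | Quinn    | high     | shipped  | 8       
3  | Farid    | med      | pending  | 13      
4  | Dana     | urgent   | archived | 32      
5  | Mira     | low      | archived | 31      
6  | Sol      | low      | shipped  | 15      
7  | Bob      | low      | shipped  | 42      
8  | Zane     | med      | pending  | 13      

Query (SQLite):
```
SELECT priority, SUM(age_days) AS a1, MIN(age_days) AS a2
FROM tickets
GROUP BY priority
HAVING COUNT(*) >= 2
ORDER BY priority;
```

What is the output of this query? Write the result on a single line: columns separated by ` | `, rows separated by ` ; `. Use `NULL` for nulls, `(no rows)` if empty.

low | 88 | 15 ; med | 26 | 13 ; urgent | 75 | 32

Group tickets by priority.
Per group compute: SUM(age_days), MIN(age_days).
HAVING: drop groups with fewer than 2 rows.
  high: ids {2} → SUM(age_days)=8, MIN(age_days)=8
  low: ids {5, 6, 7} → SUM(age_days)=88, MIN(age_days)=15
  med: ids {3, 8} → SUM(age_days)=26, MIN(age_days)=13
  urgent: ids {1, 4} → SUM(age_days)=75, MIN(age_days)=32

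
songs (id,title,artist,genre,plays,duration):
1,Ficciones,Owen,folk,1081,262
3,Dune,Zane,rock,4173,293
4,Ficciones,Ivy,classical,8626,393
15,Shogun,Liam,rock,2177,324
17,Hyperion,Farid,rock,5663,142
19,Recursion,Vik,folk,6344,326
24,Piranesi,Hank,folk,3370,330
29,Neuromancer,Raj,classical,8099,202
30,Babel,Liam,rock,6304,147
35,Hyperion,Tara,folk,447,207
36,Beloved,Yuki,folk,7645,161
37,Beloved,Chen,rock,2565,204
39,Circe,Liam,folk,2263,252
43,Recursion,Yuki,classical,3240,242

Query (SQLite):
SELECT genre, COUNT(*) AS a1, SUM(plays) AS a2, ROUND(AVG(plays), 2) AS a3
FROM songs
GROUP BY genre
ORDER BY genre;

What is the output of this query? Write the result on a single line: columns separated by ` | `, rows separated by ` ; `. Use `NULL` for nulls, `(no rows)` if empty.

classical | 3 | 19965 | 6655 ; folk | 6 | 21150 | 3525 ; rock | 5 | 20882 | 4176.4

Group songs by genre.
Per group compute: COUNT(*), SUM(plays), ROUND(AVG(plays), 2).
  classical: ids {4, 29, 43} → COUNT(*)=3, SUM(plays)=19965, ROUND(AVG(plays), 2)=6655
  folk: ids {1, 19, 24, 35, 36, 39} → COUNT(*)=6, SUM(plays)=21150, ROUND(AVG(plays), 2)=3525
  rock: ids {3, 15, 17, 30, 37} → COUNT(*)=5, SUM(plays)=20882, ROUND(AVG(plays), 2)=4176.4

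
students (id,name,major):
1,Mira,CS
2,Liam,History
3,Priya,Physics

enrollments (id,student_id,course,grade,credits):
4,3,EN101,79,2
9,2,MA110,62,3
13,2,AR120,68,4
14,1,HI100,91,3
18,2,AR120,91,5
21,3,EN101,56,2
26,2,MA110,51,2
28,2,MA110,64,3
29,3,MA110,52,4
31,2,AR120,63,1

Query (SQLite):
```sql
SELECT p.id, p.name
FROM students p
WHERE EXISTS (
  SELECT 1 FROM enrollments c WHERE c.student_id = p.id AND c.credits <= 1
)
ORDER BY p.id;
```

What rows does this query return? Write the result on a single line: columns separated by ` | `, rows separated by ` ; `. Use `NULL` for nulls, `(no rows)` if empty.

2 | Liam

For each students row, check whether any enrollments with matching student_id has credits <= 1.
Keep rows where that is true.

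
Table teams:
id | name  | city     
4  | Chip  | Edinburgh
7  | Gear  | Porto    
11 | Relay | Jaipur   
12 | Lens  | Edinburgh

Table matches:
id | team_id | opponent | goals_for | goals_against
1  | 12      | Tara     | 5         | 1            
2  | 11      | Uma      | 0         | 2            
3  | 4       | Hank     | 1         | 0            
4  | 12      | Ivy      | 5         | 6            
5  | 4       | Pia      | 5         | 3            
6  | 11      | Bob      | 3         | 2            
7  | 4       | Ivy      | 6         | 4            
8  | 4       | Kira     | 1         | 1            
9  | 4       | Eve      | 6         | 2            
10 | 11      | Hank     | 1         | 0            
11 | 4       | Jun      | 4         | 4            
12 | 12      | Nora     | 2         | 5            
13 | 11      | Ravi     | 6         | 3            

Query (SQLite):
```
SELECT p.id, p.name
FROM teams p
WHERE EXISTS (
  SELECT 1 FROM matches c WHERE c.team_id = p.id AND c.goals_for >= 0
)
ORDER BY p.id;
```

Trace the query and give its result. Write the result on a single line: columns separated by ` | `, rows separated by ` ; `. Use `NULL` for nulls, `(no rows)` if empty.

For each teams row, check whether any matches with matching team_id has goals_for >= 0.
Keep rows where that is true.

4 | Chip ; 11 | Relay ; 12 | Lens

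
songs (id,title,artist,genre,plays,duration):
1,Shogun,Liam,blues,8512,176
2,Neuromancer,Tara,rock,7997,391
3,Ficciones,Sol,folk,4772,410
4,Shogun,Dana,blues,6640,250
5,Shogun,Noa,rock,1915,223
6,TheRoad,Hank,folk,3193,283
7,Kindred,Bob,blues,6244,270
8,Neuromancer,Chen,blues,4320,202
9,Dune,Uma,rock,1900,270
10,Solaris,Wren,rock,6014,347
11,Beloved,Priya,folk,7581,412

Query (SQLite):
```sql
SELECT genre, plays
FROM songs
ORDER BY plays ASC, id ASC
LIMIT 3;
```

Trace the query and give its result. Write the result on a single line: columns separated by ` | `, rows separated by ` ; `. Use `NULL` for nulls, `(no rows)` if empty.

rock | 1900 ; rock | 1915 ; folk | 3193

Sort by plays asc, tiebreak id asc: (1900, id=9), (1915, id=5), (3193, id=6), (4320, id=8), (4772, id=3), (6014, id=10) …. Take first 3.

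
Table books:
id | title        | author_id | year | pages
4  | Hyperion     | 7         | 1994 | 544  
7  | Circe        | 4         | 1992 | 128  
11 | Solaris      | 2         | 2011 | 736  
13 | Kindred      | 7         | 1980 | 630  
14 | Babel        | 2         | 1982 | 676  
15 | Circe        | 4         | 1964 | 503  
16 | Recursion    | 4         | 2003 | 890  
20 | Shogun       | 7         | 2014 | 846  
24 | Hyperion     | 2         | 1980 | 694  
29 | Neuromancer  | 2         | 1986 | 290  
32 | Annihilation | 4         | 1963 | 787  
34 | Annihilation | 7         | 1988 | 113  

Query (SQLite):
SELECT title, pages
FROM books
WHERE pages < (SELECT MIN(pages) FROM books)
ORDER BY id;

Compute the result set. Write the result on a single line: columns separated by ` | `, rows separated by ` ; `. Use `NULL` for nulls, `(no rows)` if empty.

Scalar subquery: MIN(pages) over all books rows = 113.
Keep rows where pages < that value.

(no rows)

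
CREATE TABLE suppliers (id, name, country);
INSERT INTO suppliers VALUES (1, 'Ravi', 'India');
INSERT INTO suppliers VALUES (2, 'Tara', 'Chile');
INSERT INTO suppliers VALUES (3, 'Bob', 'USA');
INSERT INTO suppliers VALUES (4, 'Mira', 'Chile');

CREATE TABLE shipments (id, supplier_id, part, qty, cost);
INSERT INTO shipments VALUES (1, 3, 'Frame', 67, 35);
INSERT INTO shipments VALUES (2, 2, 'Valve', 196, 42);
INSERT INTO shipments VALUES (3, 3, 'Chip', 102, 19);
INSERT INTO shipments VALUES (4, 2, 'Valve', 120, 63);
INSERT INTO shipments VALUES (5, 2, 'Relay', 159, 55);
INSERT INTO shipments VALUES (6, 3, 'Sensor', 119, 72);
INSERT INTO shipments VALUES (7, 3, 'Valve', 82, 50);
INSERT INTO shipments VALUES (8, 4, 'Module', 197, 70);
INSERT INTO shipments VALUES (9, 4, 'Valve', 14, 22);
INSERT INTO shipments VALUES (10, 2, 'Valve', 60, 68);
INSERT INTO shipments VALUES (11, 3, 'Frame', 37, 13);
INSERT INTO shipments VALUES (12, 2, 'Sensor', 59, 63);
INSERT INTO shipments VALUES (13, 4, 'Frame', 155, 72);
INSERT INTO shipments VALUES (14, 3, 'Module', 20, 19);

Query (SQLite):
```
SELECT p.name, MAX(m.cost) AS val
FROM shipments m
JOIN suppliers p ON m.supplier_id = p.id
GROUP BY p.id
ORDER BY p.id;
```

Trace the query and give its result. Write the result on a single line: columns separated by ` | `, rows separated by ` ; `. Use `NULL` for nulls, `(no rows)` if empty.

Join each shipments row to its suppliers via supplier_id.
Group joined rows by suppliers.id; compute MAX(m.cost) per group.
  2: ids {2, 4, 5, 10, 12} → MAX(m.cost)=68
  3: ids {1, 3, 6, 7, 11, 14} → MAX(m.cost)=72
  4: ids {8, 9, 13} → MAX(m.cost)=72

Tara | 68 ; Bob | 72 ; Mira | 72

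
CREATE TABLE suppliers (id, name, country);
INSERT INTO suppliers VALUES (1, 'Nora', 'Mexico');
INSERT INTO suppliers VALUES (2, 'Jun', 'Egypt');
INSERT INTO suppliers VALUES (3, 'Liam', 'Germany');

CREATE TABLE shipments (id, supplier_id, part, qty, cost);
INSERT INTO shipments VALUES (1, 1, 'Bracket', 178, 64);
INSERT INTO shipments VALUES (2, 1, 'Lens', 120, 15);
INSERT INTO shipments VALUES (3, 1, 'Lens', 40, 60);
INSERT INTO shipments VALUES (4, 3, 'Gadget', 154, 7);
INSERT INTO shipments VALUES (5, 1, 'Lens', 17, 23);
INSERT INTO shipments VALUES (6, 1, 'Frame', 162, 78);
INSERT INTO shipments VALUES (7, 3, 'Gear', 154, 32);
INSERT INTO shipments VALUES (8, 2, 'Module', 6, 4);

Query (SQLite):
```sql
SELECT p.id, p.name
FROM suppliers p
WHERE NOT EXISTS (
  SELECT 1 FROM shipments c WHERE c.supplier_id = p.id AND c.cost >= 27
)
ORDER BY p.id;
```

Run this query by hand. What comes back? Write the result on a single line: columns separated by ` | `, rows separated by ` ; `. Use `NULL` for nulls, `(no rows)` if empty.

For each suppliers row, check whether any shipments with matching supplier_id has cost >= 27.
Keep rows where that is false.

2 | Jun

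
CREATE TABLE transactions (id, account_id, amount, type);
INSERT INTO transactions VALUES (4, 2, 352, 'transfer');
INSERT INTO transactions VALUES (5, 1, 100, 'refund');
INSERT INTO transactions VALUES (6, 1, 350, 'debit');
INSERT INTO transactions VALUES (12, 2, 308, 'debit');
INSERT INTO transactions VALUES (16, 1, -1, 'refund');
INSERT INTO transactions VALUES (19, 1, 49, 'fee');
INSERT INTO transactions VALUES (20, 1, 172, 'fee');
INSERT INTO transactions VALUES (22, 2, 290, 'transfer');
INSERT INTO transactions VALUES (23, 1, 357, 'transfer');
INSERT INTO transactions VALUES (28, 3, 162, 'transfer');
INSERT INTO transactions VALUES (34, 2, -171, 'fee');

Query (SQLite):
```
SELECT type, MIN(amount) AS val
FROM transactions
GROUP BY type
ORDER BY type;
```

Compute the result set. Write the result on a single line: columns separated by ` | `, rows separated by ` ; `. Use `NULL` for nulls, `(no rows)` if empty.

debit | 308 ; fee | -171 ; refund | -1 ; transfer | 162

Partition transactions by type; compute MIN(amount) within each group.
  debit: ids {6, 12} → MIN(amount)=308
  fee: ids {19, 20, 34} → MIN(amount)=-171
  refund: ids {5, 16} → MIN(amount)=-1
  transfer: ids {4, 22, 23, 28} → MIN(amount)=162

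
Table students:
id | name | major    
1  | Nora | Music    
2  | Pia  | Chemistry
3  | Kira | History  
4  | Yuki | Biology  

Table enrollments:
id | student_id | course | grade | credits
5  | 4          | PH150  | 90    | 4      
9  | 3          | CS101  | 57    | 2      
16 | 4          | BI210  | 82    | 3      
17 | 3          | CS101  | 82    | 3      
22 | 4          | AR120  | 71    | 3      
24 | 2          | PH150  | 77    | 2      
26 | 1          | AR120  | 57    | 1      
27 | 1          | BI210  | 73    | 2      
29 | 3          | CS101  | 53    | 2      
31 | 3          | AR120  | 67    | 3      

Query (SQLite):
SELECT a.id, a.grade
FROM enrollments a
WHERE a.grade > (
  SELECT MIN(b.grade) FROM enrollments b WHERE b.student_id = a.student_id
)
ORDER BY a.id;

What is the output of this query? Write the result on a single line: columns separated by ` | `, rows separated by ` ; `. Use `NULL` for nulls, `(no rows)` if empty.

5 | 90 ; 9 | 57 ; 16 | 82 ; 17 | 82 ; 27 | 73 ; 31 | 67

For each enrollments row a, compute MIN(grade) over rows sharing a.student_id.
Keep row a if a.grade > that per-group MIN.
  student_id=1: MIN(grade) = 57
  student_id=2: MIN(grade) = 77
  student_id=3: MIN(grade) = 53
  student_id=4: MIN(grade) = 71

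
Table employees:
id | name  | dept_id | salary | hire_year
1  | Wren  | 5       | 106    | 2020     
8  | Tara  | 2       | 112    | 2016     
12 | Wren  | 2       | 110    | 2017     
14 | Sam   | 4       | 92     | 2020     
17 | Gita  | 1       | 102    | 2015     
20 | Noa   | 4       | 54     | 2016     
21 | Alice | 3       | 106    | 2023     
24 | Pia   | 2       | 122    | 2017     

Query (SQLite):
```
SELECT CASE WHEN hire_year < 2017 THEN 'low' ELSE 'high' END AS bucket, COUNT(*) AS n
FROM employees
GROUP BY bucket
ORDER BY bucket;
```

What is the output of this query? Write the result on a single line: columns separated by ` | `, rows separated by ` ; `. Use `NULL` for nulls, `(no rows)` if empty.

high | 5 ; low | 3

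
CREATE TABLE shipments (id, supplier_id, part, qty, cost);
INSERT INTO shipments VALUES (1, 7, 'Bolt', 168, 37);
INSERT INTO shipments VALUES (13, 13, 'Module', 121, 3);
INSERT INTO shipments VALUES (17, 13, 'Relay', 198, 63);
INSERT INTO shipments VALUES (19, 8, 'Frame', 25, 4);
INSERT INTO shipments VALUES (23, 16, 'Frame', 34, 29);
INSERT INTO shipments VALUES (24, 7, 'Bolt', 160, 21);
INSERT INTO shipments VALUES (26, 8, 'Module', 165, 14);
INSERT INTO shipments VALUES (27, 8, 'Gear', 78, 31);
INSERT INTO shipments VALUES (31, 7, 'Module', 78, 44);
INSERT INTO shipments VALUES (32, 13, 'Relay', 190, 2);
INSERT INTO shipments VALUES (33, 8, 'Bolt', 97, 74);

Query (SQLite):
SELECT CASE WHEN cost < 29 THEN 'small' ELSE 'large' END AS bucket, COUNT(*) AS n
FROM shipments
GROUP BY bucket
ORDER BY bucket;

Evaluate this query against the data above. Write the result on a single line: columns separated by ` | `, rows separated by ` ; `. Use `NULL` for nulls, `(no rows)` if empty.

large | 6 ; small | 5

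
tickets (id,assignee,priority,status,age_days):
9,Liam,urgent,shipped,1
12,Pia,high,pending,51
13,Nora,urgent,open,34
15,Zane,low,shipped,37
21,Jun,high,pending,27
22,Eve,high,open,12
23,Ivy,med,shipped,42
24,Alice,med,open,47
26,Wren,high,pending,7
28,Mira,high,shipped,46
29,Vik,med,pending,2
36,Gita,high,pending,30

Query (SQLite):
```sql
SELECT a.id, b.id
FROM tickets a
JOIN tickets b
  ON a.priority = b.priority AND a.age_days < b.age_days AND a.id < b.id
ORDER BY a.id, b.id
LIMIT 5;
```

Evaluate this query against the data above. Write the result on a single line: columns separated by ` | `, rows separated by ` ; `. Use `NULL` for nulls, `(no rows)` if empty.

Pairs (a,b) with same priority, a.age_days < b.age_days, a.id < b.id.
priority groups: high:{12,21,22,26,28,36} low:{15} med:{23,24,29} urgent:{9,13}
Ordered by (a.id, b.id); first 5.

9 | 13 ; 21 | 28 ; 21 | 36 ; 22 | 28 ; 22 | 36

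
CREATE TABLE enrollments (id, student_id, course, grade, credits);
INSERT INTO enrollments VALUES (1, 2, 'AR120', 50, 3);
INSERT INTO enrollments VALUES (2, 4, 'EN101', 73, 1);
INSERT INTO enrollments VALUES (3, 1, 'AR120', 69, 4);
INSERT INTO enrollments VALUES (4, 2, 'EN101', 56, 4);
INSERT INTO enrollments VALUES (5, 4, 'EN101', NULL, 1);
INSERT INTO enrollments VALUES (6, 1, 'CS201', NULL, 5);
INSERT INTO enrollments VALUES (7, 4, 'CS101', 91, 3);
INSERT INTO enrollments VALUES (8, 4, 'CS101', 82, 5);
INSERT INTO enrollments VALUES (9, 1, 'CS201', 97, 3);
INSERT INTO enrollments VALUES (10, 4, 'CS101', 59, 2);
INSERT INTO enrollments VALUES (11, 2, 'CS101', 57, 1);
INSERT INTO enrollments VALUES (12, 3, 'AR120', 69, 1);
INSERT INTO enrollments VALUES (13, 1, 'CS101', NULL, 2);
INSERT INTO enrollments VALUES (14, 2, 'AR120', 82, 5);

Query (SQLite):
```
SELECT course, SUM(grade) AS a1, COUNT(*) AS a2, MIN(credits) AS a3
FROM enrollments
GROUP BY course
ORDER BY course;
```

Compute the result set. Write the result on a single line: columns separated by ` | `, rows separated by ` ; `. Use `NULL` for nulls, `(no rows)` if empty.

AR120 | 270 | 4 | 1 ; CS101 | 289 | 5 | 1 ; CS201 | 97 | 2 | 3 ; EN101 | 129 | 3 | 1

Group enrollments by course.
Per group compute: SUM(grade), COUNT(*), MIN(credits).
  AR120: ids {1, 3, 12, 14} → SUM(grade)=270, COUNT(*)=4, MIN(credits)=1
  CS101: ids {7, 8, 10, 11, 13} → SUM(grade)=289, COUNT(*)=5, MIN(credits)=1
  CS201: ids {6, 9} → SUM(grade)=97, COUNT(*)=2, MIN(credits)=3
  EN101: ids {2, 4, 5} → SUM(grade)=129, COUNT(*)=3, MIN(credits)=1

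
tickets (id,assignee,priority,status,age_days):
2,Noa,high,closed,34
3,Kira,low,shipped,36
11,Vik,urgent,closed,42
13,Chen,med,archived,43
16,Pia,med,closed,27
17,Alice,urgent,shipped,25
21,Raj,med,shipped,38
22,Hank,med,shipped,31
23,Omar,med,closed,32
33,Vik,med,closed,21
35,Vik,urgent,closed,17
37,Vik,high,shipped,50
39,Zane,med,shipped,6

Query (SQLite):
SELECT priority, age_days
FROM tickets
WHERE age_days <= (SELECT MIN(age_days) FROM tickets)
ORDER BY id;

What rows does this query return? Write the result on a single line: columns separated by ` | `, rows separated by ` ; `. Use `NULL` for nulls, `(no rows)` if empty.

Scalar subquery: MIN(age_days) over all tickets rows = 6.
Keep rows where age_days <= that value.

med | 6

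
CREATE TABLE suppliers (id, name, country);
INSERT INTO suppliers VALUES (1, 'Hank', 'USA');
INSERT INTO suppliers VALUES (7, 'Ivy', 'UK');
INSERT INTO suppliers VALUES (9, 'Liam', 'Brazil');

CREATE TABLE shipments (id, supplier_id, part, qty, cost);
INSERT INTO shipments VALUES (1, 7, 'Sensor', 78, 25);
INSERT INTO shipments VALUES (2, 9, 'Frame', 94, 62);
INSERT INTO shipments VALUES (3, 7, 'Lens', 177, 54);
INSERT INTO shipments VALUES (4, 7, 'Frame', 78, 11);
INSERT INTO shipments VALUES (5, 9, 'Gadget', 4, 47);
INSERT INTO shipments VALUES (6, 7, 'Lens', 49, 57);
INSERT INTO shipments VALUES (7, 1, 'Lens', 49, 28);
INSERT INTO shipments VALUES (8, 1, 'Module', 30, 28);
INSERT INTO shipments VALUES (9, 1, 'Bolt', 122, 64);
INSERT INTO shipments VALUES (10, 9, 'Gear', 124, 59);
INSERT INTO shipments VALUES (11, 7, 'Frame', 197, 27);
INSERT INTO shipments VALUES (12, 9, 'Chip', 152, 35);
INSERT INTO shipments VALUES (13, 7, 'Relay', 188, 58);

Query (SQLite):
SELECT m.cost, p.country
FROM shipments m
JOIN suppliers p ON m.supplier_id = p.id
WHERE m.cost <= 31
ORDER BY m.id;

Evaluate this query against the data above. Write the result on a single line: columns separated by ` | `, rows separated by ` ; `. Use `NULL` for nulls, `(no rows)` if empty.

Each shipments row matches the suppliers row where supplier_id = suppliers.id.
Then keep rows with m.cost <= 31.

25 | UK ; 11 | UK ; 28 | USA ; 28 | USA ; 27 | UK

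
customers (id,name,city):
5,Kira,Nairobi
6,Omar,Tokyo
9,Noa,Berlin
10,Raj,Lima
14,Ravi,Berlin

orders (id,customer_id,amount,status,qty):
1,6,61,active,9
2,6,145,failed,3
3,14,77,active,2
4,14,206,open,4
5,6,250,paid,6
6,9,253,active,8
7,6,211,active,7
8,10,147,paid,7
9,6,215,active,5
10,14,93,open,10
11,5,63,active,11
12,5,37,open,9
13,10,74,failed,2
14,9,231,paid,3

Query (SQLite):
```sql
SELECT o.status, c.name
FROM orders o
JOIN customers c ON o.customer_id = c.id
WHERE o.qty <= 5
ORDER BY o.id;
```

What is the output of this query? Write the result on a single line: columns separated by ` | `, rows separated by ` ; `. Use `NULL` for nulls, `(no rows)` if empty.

Each orders row matches the customers row where customer_id = customers.id.
Then keep rows with o.qty <= 5.

failed | Omar ; active | Ravi ; open | Ravi ; active | Omar ; failed | Raj ; paid | Noa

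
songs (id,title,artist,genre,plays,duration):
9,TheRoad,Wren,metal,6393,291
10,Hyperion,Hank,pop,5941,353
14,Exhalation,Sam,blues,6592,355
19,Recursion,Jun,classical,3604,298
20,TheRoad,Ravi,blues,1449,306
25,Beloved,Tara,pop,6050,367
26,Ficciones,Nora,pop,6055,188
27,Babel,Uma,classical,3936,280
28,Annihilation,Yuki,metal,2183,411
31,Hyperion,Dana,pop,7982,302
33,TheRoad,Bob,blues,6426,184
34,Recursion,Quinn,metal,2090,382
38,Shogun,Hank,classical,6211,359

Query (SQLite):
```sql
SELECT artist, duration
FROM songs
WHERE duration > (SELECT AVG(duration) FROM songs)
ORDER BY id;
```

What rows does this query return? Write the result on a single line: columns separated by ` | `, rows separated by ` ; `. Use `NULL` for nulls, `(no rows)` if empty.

Hank | 353 ; Sam | 355 ; Tara | 367 ; Yuki | 411 ; Quinn | 382 ; Hank | 359

Scalar subquery: AVG(duration) over all songs rows = 313.538462 (≈; comparison uses full precision).
Keep rows where duration > that value.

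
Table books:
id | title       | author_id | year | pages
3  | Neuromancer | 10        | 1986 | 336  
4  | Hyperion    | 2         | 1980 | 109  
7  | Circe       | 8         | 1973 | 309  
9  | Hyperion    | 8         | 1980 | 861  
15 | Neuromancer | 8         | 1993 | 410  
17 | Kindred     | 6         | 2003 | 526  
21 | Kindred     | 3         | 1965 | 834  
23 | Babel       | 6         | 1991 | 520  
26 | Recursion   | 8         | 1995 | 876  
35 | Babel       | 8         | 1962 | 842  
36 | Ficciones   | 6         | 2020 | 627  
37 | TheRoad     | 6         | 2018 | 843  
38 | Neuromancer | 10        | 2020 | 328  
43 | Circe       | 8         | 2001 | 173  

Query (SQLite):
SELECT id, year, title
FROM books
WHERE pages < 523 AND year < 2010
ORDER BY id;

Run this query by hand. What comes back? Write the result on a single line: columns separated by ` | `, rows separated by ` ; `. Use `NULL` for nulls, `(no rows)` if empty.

pages < 523: ids {3, 4, 7, 15, 23, 38, 43}
year < 2010: ids {3, 4, 7, 9, 15, 17, 21, 23, 26, 35, 43}
Combine with AND.

3 | 1986 | Neuromancer ; 4 | 1980 | Hyperion ; 7 | 1973 | Circe ; 15 | 1993 | Neuromancer ; 23 | 1991 | Babel ; 43 | 2001 | Circe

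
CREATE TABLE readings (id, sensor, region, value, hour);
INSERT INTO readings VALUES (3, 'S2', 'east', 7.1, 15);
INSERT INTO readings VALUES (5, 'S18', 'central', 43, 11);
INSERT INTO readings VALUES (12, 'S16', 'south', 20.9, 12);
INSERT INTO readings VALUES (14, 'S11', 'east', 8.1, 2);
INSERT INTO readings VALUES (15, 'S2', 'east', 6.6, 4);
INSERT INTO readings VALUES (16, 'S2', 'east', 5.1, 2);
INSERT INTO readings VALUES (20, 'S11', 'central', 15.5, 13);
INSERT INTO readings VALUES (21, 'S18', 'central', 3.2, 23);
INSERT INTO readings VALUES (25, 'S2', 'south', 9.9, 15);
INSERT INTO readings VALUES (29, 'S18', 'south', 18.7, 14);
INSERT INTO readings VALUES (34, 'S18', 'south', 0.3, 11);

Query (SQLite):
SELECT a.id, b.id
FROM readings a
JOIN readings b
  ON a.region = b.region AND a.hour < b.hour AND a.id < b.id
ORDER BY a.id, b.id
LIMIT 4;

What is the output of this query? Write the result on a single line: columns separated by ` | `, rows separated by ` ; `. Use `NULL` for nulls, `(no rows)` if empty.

5 | 20 ; 5 | 21 ; 12 | 25 ; 12 | 29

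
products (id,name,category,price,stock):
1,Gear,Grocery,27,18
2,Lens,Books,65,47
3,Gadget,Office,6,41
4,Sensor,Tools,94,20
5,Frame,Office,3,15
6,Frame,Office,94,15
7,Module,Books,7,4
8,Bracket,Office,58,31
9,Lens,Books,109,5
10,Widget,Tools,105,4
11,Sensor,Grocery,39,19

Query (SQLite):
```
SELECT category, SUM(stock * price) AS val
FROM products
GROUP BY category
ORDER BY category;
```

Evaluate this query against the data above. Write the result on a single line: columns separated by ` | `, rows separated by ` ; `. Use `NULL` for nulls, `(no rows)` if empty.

Books | 3628 ; Grocery | 1227 ; Office | 3499 ; Tools | 2300

For each row compute stock * price.
Group by category; take SUM of the expression per group.
  Books: ids {2, 7, 9} → SUM(stock * price)=3628
  Grocery: ids {1, 11} → SUM(stock * price)=1227
  Office: ids {3, 5, 6, 8} → SUM(stock * price)=3499
  Tools: ids {4, 10} → SUM(stock * price)=2300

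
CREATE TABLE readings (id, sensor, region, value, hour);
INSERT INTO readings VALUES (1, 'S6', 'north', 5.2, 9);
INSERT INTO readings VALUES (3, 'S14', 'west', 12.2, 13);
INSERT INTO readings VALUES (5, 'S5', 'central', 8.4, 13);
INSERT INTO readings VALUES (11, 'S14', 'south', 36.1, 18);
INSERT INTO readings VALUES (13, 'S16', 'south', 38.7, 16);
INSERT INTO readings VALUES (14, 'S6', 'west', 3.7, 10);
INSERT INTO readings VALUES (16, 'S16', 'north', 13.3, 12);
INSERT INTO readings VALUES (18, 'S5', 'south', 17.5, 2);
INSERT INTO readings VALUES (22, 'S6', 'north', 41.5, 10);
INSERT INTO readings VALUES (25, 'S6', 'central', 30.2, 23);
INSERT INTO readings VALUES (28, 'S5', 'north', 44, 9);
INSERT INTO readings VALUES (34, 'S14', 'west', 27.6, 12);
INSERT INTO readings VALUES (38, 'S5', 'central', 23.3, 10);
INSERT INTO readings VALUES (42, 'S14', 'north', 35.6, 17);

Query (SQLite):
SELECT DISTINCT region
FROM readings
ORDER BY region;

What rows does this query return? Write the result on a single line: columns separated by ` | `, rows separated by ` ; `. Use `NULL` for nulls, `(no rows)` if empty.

central ; north ; south ; west

Collect distinct region values from readings.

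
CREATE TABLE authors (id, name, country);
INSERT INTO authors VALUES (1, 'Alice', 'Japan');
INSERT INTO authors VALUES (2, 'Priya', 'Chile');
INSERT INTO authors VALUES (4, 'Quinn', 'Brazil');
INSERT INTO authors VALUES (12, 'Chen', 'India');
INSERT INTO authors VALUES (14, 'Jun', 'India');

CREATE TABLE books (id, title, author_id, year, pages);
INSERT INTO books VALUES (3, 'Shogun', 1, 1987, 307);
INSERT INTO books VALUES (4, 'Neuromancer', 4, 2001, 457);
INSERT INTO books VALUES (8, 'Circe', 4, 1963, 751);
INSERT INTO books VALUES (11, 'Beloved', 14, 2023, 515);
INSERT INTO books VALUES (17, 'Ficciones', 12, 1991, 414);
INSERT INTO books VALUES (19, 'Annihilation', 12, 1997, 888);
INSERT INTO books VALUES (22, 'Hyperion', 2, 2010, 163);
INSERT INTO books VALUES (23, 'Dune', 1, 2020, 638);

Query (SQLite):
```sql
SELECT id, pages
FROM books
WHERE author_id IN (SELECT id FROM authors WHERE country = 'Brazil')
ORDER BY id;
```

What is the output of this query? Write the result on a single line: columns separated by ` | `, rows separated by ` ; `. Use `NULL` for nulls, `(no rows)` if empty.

Inner query: authors.id where country = 'Brazil'.
Outer: keep books rows whose author_id is in that set.
Inner query → {4}

4 | 457 ; 8 | 751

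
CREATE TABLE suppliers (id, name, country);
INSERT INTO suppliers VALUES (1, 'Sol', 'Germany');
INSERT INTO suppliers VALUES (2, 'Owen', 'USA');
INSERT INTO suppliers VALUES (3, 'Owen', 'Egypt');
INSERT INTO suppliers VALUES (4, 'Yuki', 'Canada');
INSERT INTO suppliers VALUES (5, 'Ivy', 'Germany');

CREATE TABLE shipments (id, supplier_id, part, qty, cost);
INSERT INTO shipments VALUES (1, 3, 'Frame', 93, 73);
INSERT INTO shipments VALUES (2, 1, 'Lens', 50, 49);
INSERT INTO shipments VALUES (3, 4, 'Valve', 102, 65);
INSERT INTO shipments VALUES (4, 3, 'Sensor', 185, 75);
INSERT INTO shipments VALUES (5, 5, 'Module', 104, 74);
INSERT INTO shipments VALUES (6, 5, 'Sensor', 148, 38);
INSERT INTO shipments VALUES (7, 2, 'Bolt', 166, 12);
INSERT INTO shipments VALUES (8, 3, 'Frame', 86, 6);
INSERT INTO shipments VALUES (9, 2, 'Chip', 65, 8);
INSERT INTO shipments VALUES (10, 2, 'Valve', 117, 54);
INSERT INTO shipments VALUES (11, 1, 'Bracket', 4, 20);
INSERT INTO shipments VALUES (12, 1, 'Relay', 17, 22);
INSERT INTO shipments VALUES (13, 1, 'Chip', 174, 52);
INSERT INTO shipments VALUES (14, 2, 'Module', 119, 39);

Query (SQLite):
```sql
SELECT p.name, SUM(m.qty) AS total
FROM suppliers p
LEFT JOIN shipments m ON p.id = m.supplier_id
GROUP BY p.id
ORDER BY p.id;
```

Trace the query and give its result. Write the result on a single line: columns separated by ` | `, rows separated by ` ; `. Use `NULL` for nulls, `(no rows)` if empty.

LEFT JOIN keeps every suppliers row; unmatched ones get NULL for shipments columns.
Group by suppliers.id and compute SUM(m.qty). SUM over an all-NULL group is NULL.
  1: ids {2, 11, 12, 13} → SUM(m.qty)=245
  2: ids {7, 9, 10, 14} → SUM(m.qty)=467
  3: ids {1, 4, 8} → SUM(m.qty)=364
  4: ids {3} → SUM(m.qty)=102
  5: ids {5, 6} → SUM(m.qty)=252

Sol | 245 ; Owen | 467 ; Owen | 364 ; Yuki | 102 ; Ivy | 252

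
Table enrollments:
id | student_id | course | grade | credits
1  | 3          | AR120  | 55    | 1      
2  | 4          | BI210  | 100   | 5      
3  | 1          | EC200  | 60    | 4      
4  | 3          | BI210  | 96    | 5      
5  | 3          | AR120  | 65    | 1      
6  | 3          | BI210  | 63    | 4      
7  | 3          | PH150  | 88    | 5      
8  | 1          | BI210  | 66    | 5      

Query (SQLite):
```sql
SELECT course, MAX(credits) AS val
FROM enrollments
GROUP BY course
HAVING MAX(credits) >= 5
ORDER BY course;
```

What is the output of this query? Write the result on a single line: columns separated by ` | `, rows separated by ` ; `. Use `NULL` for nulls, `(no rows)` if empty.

BI210 | 5 ; PH150 | 5

Partition enrollments by course; compute MAX(credits) within each group.
HAVING: keep groups where MAX(credits) >= 5.
  AR120: ids {1, 5} → MAX(credits)=1
  BI210: ids {2, 4, 6, 8} → MAX(credits)=5
  EC200: ids {3} → MAX(credits)=4
  PH150: ids {7} → MAX(credits)=5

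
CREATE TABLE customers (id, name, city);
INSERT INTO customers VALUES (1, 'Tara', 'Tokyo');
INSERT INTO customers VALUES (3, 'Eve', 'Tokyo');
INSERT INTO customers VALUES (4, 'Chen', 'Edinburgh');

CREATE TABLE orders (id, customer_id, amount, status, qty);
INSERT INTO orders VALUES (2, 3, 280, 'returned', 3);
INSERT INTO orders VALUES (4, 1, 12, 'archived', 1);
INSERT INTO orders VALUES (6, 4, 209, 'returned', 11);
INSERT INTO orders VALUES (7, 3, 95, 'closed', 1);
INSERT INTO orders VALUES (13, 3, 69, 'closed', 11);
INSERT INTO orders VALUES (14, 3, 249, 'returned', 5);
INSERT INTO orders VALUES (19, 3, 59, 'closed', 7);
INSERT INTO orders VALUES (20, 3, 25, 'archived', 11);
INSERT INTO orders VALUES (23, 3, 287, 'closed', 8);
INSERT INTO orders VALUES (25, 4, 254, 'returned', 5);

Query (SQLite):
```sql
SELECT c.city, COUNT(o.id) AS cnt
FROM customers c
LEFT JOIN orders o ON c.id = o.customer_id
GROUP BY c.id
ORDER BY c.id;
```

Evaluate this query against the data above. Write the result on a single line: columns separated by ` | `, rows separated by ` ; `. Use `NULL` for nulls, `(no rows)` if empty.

Tokyo | 1 ; Tokyo | 7 ; Edinburgh | 2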